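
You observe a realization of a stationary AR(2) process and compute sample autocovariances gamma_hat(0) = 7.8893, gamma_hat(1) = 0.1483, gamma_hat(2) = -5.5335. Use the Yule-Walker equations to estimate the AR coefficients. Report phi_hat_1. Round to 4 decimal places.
\hat\phi_{1} = 0.0320

The Yule-Walker equations for an AR(p) process read, in matrix form,
  Gamma_p phi = r_p,   with   (Gamma_p)_{ij} = gamma(|i - j|),
                       (r_p)_i = gamma(i),   i,j = 1..p.
Substitute the sample gammas (Toeplitz matrix and right-hand side of size 2):
  Gamma_p = [[7.8893, 0.1483], [0.1483, 7.8893]]
  r_p     = [0.1483, -5.5335]
Written out:
  7.8893 phi_1 + 0.1483 phi_2 = 0.1483
  0.1483 phi_1 + 7.8893 phi_2 = -5.5335
Solve by Cramer's rule:
  det = gamma(0)^2 - gamma(1)^2 = (7.8893)^2 - (0.1483)^2 = 62.24105449 - 0.02199289 = 62.2190616
  phi_hat_1 = [gamma(1) gamma(0) - gamma(1) gamma(2)] / det = [(0.1483)(7.8893) - (0.1483)(-5.5335)] / 62.2190616 = 1.99060124 / 62.2190616 = 0.032
  phi_hat_2 = [gamma(0) gamma(2) - gamma(1)^2] / det = [(7.8893)(-5.5335) - (0.1483)^2] / 62.2190616 = -43.67743444 / 62.2190616 = -0.702
So phi_hat = [0.0320, -0.7020].
Therefore phi_hat_1 = 0.0320.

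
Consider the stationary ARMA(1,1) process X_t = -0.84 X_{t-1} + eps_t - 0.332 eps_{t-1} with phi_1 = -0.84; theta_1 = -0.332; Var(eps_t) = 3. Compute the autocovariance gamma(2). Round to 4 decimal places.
\gamma(2) = 12.8298

Multiply the model equation by X_{t-k} and take expectations. With theta_0 = psi_0 = 1 and psi_j the MA(infinity) weights, this gives
  gamma(k) - sum_i phi_i gamma(k-i) = c_k,
  c_k = sigma^2 * sum_{j=k..q} theta_j psi_{j-k}   (c_k = 0 for k > q),
using gamma(-m) = gamma(m).
psi-weights needed (psi_j = theta_j + sum_i phi_i psi_{j-i}):
  psi_1 = theta_1 + phi_1 = -0.332 + (-0.84) = -1.172
Right-hand sides:
  c_0 = sigma^2 (1 + theta_1 psi_1) = 3 * (1 + (-0.332)(-1.172)) = 3 * 1.389104 = 4.167312
  c_1 = sigma^2 theta_1 = 3 * (-0.332) = -0.996
  c_2 = 0
Equations for k = 0 and k = 1 (AR order 1):
  gamma(0) = phi_1 gamma(1) + c_0
  gamma(1) = phi_1 gamma(0) + c_1
Substituting the second into the first: gamma(0) (1 - phi_1^2) = c_0 + phi_1 c_1, so
  gamma(0) = (c_0 + phi_1 c_1) / (1 - phi_1^2) = (4.167312 + (-0.84)(-0.996)) / (1 - (-0.84)^2) = 5.003952 / 0.2944 = 16.99712.
  gamma(1) = phi_1 gamma(0) + c_1 = (-0.84)(16.99712) + (-0.996) = -15.27358.
For k = 2 (> q): gamma(2) = phi_1 gamma(1) = (-0.84)(-15.27358) = 12.829808.
Therefore gamma(2) = 12.8298 (to 4 decimal places).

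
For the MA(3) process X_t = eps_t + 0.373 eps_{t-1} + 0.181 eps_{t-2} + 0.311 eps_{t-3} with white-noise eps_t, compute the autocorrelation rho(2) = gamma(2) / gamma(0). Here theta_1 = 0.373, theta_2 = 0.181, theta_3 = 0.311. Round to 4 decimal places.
\rho(2) = 0.2341

For an MA(q) process with theta_0 = 1, the autocovariance is
  gamma(k) = sigma^2 * sum_{i=0..q-k} theta_i * theta_{i+k},
and rho(k) = gamma(k) / gamma(0). Sigma^2 cancels.
  numerator   = (1)*(0.181) + (0.373)*(0.311) = 0.297003.
  denominator = (1)^2 + (0.373)^2 + (0.181)^2 + (0.311)^2 = 1.268611.
  rho(2) = 0.297003 / 1.268611 = 0.2341.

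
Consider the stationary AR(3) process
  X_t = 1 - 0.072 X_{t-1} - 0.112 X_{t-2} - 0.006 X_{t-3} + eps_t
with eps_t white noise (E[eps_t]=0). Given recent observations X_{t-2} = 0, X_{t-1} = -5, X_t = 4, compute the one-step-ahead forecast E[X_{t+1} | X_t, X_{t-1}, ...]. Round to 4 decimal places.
E[X_{t+1} \mid \mathcal F_t] = 1.2720

For an AR(p) model X_t = c + sum_i phi_i X_{t-i} + eps_t, the
one-step-ahead conditional mean is
  E[X_{t+1} | X_t, ...] = c + sum_i phi_i X_{t+1-i}.
Substitute known values:
  E[X_{t+1} | ...] = 1 + (-0.072) * (4) + (-0.112) * (-5) + (-0.006) * (0)
                   = 1.2720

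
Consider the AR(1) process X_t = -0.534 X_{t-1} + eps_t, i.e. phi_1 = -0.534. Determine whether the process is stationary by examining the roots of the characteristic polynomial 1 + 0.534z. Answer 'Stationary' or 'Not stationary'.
\text{Stationary}

The AR(p) characteristic polynomial is P(z) = 1 + 0.534z.
Stationarity requires all roots to lie outside the unit circle, i.e. |z| > 1 for every root.
This is linear in z: 1 + (0.534) z = 0  =>  z = -1/(0.534) = -1.872659,  |z| = 1.872659.
Moduli of all roots: 1.8727.
All moduli strictly greater than 1? Yes.
Verdict: Stationary.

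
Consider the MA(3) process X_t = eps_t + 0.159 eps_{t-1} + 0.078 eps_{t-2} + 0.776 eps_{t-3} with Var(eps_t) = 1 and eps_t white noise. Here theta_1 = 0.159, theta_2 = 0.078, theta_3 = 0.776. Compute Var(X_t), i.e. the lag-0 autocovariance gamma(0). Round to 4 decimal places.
\gamma(0) = 1.6335

For an MA(q) process X_t = eps_t + sum_i theta_i eps_{t-i} with
Var(eps_t) = sigma^2, the variance is
  gamma(0) = sigma^2 * (1 + sum_i theta_i^2).
  sum_i theta_i^2 = (0.159)^2 + (0.078)^2 + (0.776)^2 = 0.025281 + 0.006084 + 0.602176 = 0.633541.
  gamma(0) = 1 * (1 + 0.633541) = 1 * 1.633541 = 1.633541, which rounds to 1.6335.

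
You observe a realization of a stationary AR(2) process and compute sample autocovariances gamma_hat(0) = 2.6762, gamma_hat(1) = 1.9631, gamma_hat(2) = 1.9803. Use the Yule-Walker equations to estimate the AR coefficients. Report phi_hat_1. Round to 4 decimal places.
\hat\phi_{1} = 0.4129

The Yule-Walker equations for an AR(p) process read, in matrix form,
  Gamma_p phi = r_p,   with   (Gamma_p)_{ij} = gamma(|i - j|),
                       (r_p)_i = gamma(i),   i,j = 1..p.
Substitute the sample gammas (Toeplitz matrix and right-hand side of size 2):
  Gamma_p = [[2.6762, 1.9631], [1.9631, 2.6762]]
  r_p     = [1.9631, 1.9803]
Written out:
  2.6762 phi_1 + 1.9631 phi_2 = 1.9631
  1.9631 phi_1 + 2.6762 phi_2 = 1.9803
Solve by Cramer's rule:
  det = gamma(0)^2 - gamma(1)^2 = (2.6762)^2 - (1.9631)^2 = 7.16204644 - 3.85376161 = 3.30828483
  phi_hat_1 = [gamma(1) gamma(0) - gamma(1) gamma(2)] / det = [(1.9631)(2.6762) - (1.9631)(1.9803)] / 3.30828483 = 1.36612129 / 3.30828483 = 0.4129
  phi_hat_2 = [gamma(0) gamma(2) - gamma(1)^2] / det = [(2.6762)(1.9803) - (1.9631)^2] / 3.30828483 = 1.44591725 / 3.30828483 = 0.4371
So phi_hat = [0.4129, 0.4371].
Therefore phi_hat_1 = 0.4129.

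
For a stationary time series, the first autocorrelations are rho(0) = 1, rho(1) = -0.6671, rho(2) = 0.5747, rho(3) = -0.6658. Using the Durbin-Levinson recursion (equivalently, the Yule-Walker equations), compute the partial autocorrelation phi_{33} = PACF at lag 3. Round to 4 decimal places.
\phi_{33} = -0.4119

The PACF at lag k is phi_{kk}, the last component of the solution
to the Yule-Walker system G_k phi = r_k where
  (G_k)_{ij} = rho(|i - j|), (r_k)_i = rho(i), i,j = 1..k.
Equivalently, Durbin-Levinson gives phi_{kk} iteratively:
  phi_{11} = rho(1)
  phi_{kk} = [rho(k) - sum_{j=1..k-1} phi_{k-1,j} rho(k-j)]
            / [1 - sum_{j=1..k-1} phi_{k-1,j} rho(j)],
  phi_{k,j} = phi_{k-1,j} - phi_{kk} phi_{k-1,k-j},  j = 1..k-1.
Step k = 1:
  phi_11 = rho(1) = -0.6671.
Step k = 2:
  phi_22 = [rho(2) - phi_11 rho(1)] / [1 - phi_11 rho(1)] = [0.5747 - (-0.6671)(-0.6671)] / [1 - (-0.6671)(-0.6671)]
         = 0.12967759 / 0.55497759 = 0.233663.
  Update: phi_21 = phi_11 - phi_22 phi_11 = -0.6671 - (0.233663)(-0.6671) = -0.511224.
Step k = 3:
  phi_33 = [rho(3) - phi_21 rho(2) - phi_22 rho(1)] / [1 - phi_21 rho(1) - phi_22 rho(2)]
    numerator   = -0.6658 - (-0.511224)(0.5747) - (0.233663)(-0.6671) = -0.21612339
    denominator = 1 - (-0.511224)(-0.6671) - (0.233663)(0.5747) = 0.52467677
  phi_33 = -0.21612339 / 0.52467677 = -0.4119.
Therefore phi_{33} = -0.4119.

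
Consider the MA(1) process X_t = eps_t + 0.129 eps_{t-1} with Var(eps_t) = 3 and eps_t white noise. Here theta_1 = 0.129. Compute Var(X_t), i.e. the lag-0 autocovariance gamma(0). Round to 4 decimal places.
\gamma(0) = 3.0499

For an MA(q) process X_t = eps_t + sum_i theta_i eps_{t-i} with
Var(eps_t) = sigma^2, the variance is
  gamma(0) = sigma^2 * (1 + sum_i theta_i^2).
  sum_i theta_i^2 = (0.129)^2 = 0.016641.
  gamma(0) = 3 * (1 + 0.016641) = 3 * 1.016641 = 3.049923, which rounds to 3.0499.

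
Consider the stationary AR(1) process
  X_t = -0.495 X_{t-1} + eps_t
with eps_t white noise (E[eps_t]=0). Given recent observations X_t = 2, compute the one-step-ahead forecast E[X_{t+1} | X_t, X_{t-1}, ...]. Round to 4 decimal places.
E[X_{t+1} \mid \mathcal F_t] = -0.9900

For an AR(p) model X_t = c + sum_i phi_i X_{t-i} + eps_t, the
one-step-ahead conditional mean is
  E[X_{t+1} | X_t, ...] = c + sum_i phi_i X_{t+1-i}.
Substitute known values:
  E[X_{t+1} | ...] = (-0.495) * (2)
                   = -0.9900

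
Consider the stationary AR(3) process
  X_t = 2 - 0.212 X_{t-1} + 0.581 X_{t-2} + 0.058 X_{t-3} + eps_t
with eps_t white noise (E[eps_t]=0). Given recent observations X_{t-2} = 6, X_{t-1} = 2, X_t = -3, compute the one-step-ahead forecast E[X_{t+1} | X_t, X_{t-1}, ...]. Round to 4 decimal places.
E[X_{t+1} \mid \mathcal F_t] = 4.1460

For an AR(p) model X_t = c + sum_i phi_i X_{t-i} + eps_t, the
one-step-ahead conditional mean is
  E[X_{t+1} | X_t, ...] = c + sum_i phi_i X_{t+1-i}.
Substitute known values:
  E[X_{t+1} | ...] = 2 + (-0.212) * (-3) + (0.581) * (2) + (0.058) * (6)
                   = 4.1460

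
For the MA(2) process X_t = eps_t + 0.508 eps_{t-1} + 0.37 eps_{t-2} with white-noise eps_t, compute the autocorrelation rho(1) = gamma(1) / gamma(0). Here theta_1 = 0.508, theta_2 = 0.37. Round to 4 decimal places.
\rho(1) = 0.4989

For an MA(q) process with theta_0 = 1, the autocovariance is
  gamma(k) = sigma^2 * sum_{i=0..q-k} theta_i * theta_{i+k},
and rho(k) = gamma(k) / gamma(0). Sigma^2 cancels.
  numerator   = (1)*(0.508) + (0.508)*(0.37) = 0.69596.
  denominator = (1)^2 + (0.508)^2 + (0.37)^2 = 1.394964.
  rho(1) = 0.69596 / 1.394964 = 0.4989.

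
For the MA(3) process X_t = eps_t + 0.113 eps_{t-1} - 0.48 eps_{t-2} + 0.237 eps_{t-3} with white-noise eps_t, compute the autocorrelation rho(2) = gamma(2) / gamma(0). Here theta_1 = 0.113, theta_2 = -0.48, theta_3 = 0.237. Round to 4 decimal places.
\rho(2) = -0.3488

For an MA(q) process with theta_0 = 1, the autocovariance is
  gamma(k) = sigma^2 * sum_{i=0..q-k} theta_i * theta_{i+k},
and rho(k) = gamma(k) / gamma(0). Sigma^2 cancels.
  numerator   = (1)*(-0.48) + (0.113)*(0.237) = -0.453219.
  denominator = (1)^2 + (0.113)^2 + (-0.48)^2 + (0.237)^2 = 1.299338.
  rho(2) = -0.453219 / 1.299338 = -0.3488.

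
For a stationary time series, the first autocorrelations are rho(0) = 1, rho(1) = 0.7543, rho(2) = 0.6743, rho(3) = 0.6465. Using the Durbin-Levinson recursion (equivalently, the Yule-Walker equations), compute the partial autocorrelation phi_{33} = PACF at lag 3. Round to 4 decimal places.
\phi_{33} = 0.1921

The PACF at lag k is phi_{kk}, the last component of the solution
to the Yule-Walker system G_k phi = r_k where
  (G_k)_{ij} = rho(|i - j|), (r_k)_i = rho(i), i,j = 1..k.
Equivalently, Durbin-Levinson gives phi_{kk} iteratively:
  phi_{11} = rho(1)
  phi_{kk} = [rho(k) - sum_{j=1..k-1} phi_{k-1,j} rho(k-j)]
            / [1 - sum_{j=1..k-1} phi_{k-1,j} rho(j)],
  phi_{k,j} = phi_{k-1,j} - phi_{kk} phi_{k-1,k-j},  j = 1..k-1.
Step k = 1:
  phi_11 = rho(1) = 0.7543.
Step k = 2:
  phi_22 = [rho(2) - phi_11 rho(1)] / [1 - phi_11 rho(1)] = [0.6743 - (0.7543)(0.7543)] / [1 - (0.7543)(0.7543)]
         = 0.10533151 / 0.43103151 = 0.244371.
  Update: phi_21 = phi_11 - phi_22 phi_11 = 0.7543 - (0.244371)(0.7543) = 0.569971.
Step k = 3:
  phi_33 = [rho(3) - phi_21 rho(2) - phi_22 rho(1)] / [1 - phi_21 rho(1) - phi_22 rho(2)]
    numerator   = 0.6465 - (0.569971)(0.6743) - (0.244371)(0.7543) = 0.07783959
    denominator = 1 - (0.569971)(0.7543) - (0.244371)(0.6743) = 0.40529157
  phi_33 = 0.07783959 / 0.40529157 = 0.1921.
Therefore phi_{33} = 0.1921.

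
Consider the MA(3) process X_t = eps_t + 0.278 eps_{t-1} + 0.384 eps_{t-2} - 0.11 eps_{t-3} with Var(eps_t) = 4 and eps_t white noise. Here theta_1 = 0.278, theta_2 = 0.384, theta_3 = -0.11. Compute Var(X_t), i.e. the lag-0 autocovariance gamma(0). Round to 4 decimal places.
\gamma(0) = 4.9474

For an MA(q) process X_t = eps_t + sum_i theta_i eps_{t-i} with
Var(eps_t) = sigma^2, the variance is
  gamma(0) = sigma^2 * (1 + sum_i theta_i^2).
  sum_i theta_i^2 = (0.278)^2 + (0.384)^2 + (-0.11)^2 = 0.077284 + 0.147456 + 0.0121 = 0.23684.
  gamma(0) = 4 * (1 + 0.23684) = 4 * 1.23684 = 4.94736, which rounds to 4.9474.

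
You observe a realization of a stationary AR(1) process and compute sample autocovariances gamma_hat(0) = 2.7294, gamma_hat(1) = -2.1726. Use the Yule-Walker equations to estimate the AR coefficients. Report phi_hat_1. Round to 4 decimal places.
\hat\phi_{1} = -0.7960

The Yule-Walker equations for an AR(p) process read, in matrix form,
  Gamma_p phi = r_p,   with   (Gamma_p)_{ij} = gamma(|i - j|),
                       (r_p)_i = gamma(i),   i,j = 1..p.
Substitute the sample gammas (Toeplitz matrix and right-hand side of size 1):
  Gamma_p = [[2.7294]]
  r_p     = [-2.1726]
With p = 1 this is the single equation gamma(0) phi_1 = gamma(1):
  phi_hat_1 = gamma(1) / gamma(0) = -2.1726 / 2.7294 = -0.7960.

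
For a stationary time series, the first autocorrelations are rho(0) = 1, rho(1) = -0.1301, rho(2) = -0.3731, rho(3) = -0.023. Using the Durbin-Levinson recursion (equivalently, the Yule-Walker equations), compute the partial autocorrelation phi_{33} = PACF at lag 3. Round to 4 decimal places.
\phi_{33} = -0.1719

The PACF at lag k is phi_{kk}, the last component of the solution
to the Yule-Walker system G_k phi = r_k where
  (G_k)_{ij} = rho(|i - j|), (r_k)_i = rho(i), i,j = 1..k.
Equivalently, Durbin-Levinson gives phi_{kk} iteratively:
  phi_{11} = rho(1)
  phi_{kk} = [rho(k) - sum_{j=1..k-1} phi_{k-1,j} rho(k-j)]
            / [1 - sum_{j=1..k-1} phi_{k-1,j} rho(j)],
  phi_{k,j} = phi_{k-1,j} - phi_{kk} phi_{k-1,k-j},  j = 1..k-1.
Step k = 1:
  phi_11 = rho(1) = -0.1301.
Step k = 2:
  phi_22 = [rho(2) - phi_11 rho(1)] / [1 - phi_11 rho(1)] = [-0.3731 - (-0.1301)(-0.1301)] / [1 - (-0.1301)(-0.1301)]
         = -0.39002601 / 0.98307399 = -0.396741.
  Update: phi_21 = phi_11 - phi_22 phi_11 = -0.1301 - (-0.396741)(-0.1301) = -0.181716.
Step k = 3:
  phi_33 = [rho(3) - phi_21 rho(2) - phi_22 rho(1)] / [1 - phi_21 rho(1) - phi_22 rho(2)]
    numerator   = -0.023 - (-0.181716)(-0.3731) - (-0.396741)(-0.1301) = -0.14241429
    denominator = 1 - (-0.181716)(-0.1301) - (-0.396741)(-0.3731) = 0.82833458
  phi_33 = -0.14241429 / 0.82833458 = -0.1719.
Therefore phi_{33} = -0.1719.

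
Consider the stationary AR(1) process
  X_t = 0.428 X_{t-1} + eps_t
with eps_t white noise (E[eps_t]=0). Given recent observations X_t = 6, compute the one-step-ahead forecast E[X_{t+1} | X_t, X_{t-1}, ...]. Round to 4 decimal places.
E[X_{t+1} \mid \mathcal F_t] = 2.5680

For an AR(p) model X_t = c + sum_i phi_i X_{t-i} + eps_t, the
one-step-ahead conditional mean is
  E[X_{t+1} | X_t, ...] = c + sum_i phi_i X_{t+1-i}.
Substitute known values:
  E[X_{t+1} | ...] = (0.428) * (6)
                   = 2.5680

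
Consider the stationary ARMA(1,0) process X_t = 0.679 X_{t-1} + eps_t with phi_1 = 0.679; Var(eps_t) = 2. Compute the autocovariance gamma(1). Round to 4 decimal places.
\gamma(1) = 2.5197

Multiply the model equation by X_{t-k} and take expectations. With theta_0 = psi_0 = 1 and psi_j the MA(infinity) weights, this gives
  gamma(k) - sum_i phi_i gamma(k-i) = c_k,
  c_k = sigma^2 * sum_{j=k..q} theta_j psi_{j-k}   (c_k = 0 for k > q),
using gamma(-m) = gamma(m).
Pure AR (q = 0): c_0 = sigma^2 = 2, c_k = 0 for k >= 1.
Equations for k = 0 and k = 1 (AR order 1):
  gamma(0) = phi_1 gamma(1) + c_0
  gamma(1) = phi_1 gamma(0) + c_1
Substituting the second into the first: gamma(0) (1 - phi_1^2) = c_0 + phi_1 c_1, so
  gamma(0) = c_0 / (1 - phi_1^2) = 2 / (1 - (0.679)^2) = 2 / 0.538959 = 3.710857.
  gamma(1) = phi_1 gamma(0) = (0.679)(3.710857) = 2.519672.
Therefore gamma(1) = 2.5197 (to 4 decimal places).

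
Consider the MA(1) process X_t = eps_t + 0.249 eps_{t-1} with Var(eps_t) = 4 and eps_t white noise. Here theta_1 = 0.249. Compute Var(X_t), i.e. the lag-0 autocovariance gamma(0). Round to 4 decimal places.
\gamma(0) = 4.2480

For an MA(q) process X_t = eps_t + sum_i theta_i eps_{t-i} with
Var(eps_t) = sigma^2, the variance is
  gamma(0) = sigma^2 * (1 + sum_i theta_i^2).
  sum_i theta_i^2 = (0.249)^2 = 0.062001.
  gamma(0) = 4 * (1 + 0.062001) = 4 * 1.062001 = 4.248004, which rounds to 4.2480.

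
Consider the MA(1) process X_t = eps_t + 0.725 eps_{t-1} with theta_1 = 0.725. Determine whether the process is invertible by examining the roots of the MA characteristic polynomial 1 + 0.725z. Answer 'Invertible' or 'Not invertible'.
\text{Invertible}

The MA(q) characteristic polynomial is P(z) = 1 + 0.725z.
Invertibility requires all roots to lie outside the unit circle, i.e. |z| > 1 for every root.
This is linear in z: 1 + (0.725) z = 0  =>  z = -1/(0.725) = -1.37931,  |z| = 1.37931.
Moduli of all roots: 1.3793.
All moduli strictly greater than 1? Yes.
Verdict: Invertible.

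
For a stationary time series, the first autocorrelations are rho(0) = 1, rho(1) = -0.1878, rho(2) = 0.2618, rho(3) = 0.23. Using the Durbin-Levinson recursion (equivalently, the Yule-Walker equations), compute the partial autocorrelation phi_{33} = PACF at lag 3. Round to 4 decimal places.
\phi_{33} = 0.3420

The PACF at lag k is phi_{kk}, the last component of the solution
to the Yule-Walker system G_k phi = r_k where
  (G_k)_{ij} = rho(|i - j|), (r_k)_i = rho(i), i,j = 1..k.
Equivalently, Durbin-Levinson gives phi_{kk} iteratively:
  phi_{11} = rho(1)
  phi_{kk} = [rho(k) - sum_{j=1..k-1} phi_{k-1,j} rho(k-j)]
            / [1 - sum_{j=1..k-1} phi_{k-1,j} rho(j)],
  phi_{k,j} = phi_{k-1,j} - phi_{kk} phi_{k-1,k-j},  j = 1..k-1.
Step k = 1:
  phi_11 = rho(1) = -0.1878.
Step k = 2:
  phi_22 = [rho(2) - phi_11 rho(1)] / [1 - phi_11 rho(1)] = [0.2618 - (-0.1878)(-0.1878)] / [1 - (-0.1878)(-0.1878)]
         = 0.22653116 / 0.96473116 = 0.234813.
  Update: phi_21 = phi_11 - phi_22 phi_11 = -0.1878 - (0.234813)(-0.1878) = -0.143702.
Step k = 3:
  phi_33 = [rho(3) - phi_21 rho(2) - phi_22 rho(1)] / [1 - phi_21 rho(1) - phi_22 rho(2)]
    numerator   = 0.23 - (-0.143702)(0.2618) - (0.234813)(-0.1878) = 0.31171906
    denominator = 1 - (-0.143702)(-0.1878) - (0.234813)(0.2618) = 0.91153876
  phi_33 = 0.31171906 / 0.91153876 = 0.342.
Therefore phi_{33} = 0.3420.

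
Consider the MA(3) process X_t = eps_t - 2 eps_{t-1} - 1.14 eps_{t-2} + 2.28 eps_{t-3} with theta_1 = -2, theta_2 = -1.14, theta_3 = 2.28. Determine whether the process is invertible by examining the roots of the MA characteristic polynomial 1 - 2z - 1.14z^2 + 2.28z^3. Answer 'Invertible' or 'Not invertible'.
\text{Not invertible}

The MA(q) characteristic polynomial is P(z) = 1 - 2z - 1.14z^2 + 2.28z^3.
Invertibility requires all roots to lie outside the unit circle, i.e. |z| > 1 for every root.
Degree 3: look for a simple real root z0 first, then factor out (1 - z/z0) and solve the remaining quadratic.
Testing z0 = 0.5: P(0.5) = 1 + (-2)(0.5) + (-1.14)(0.5)^2 + (2.28)(0.5)^3
  = 1 + (-1) + (-0.285) + (0.285) = 0.  So z_0 = 0.5 is a root, |z_0| = 0.5.
Divide out the factor (1 - 2 z) = (1 - z/z0) (since 1/z0 = 2):
  P(z) = (1 - 2 z)(1 + (0) z + (-1.14) z^2)
  [check: z-coef 0 - (2) = -2; z^2-coef -1.14 - (2)(0) = -1.14; z^3-coef -(2)(-1.14) = 2.28.]
Remaining roots from the quadratic factor 1 + (0) z + (-1.14) z^2:
  Set 1 + (0) z + (-1.14) z^2 = 0, i.e. a z^2 + b z + c = 0 with a = -1.14, b = 0, c = 1.
  Discriminant D = b^2 - 4ac = (0)^2 - 4*(-1.14)*1 = 0 - (-4.56) = 4.56.
  D >= 0, so the roots are real: z = (-b +/- sqrt(D)) / (2a) = (0 +/- 2.135416) / (-2.28).
    z_1 = (0 + 2.135416) / (-2.28) = -0.9366,   |z_1| = 0.9366.
    z_2 = (0 - 2.135416) / (-2.28) = 0.9366,   |z_2| = 0.9366.
Moduli of all roots: 0.5000, 0.9366, 0.9366.
All moduli strictly greater than 1? No.
Verdict: Not invertible.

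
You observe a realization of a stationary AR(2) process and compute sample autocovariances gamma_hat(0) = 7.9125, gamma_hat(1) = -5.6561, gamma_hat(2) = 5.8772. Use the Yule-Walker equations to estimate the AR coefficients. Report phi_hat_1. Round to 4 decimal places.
\hat\phi_{1} = -0.3760

The Yule-Walker equations for an AR(p) process read, in matrix form,
  Gamma_p phi = r_p,   with   (Gamma_p)_{ij} = gamma(|i - j|),
                       (r_p)_i = gamma(i),   i,j = 1..p.
Substitute the sample gammas (Toeplitz matrix and right-hand side of size 2):
  Gamma_p = [[7.9125, -5.6561], [-5.6561, 7.9125]]
  r_p     = [-5.6561, 5.8772]
Written out:
  7.9125 phi_1 - 5.6561 phi_2 = -5.6561
  -5.6561 phi_1 + 7.9125 phi_2 = 5.8772
Solve by Cramer's rule:
  det = gamma(0)^2 - gamma(1)^2 = (7.9125)^2 - (-5.6561)^2 = 62.60765625 - 31.99146721 = 30.61618904
  phi_hat_1 = [gamma(1) gamma(0) - gamma(1) gamma(2)] / det = [(-5.6561)(7.9125) - (-5.6561)(5.8772)] / 30.61618904 = -11.51186033 / 30.61618904 = -0.376
  phi_hat_2 = [gamma(0) gamma(2) - gamma(1)^2] / det = [(7.9125)(5.8772) - (-5.6561)^2] / 30.61618904 = 14.51187779 / 30.61618904 = 0.474
So phi_hat = [-0.3760, 0.4740].
Therefore phi_hat_1 = -0.3760.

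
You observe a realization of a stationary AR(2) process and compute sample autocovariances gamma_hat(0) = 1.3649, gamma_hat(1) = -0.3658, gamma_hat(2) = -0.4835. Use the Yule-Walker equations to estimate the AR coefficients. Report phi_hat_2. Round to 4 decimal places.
\hat\phi_{2} = -0.4590

The Yule-Walker equations for an AR(p) process read, in matrix form,
  Gamma_p phi = r_p,   with   (Gamma_p)_{ij} = gamma(|i - j|),
                       (r_p)_i = gamma(i),   i,j = 1..p.
Substitute the sample gammas (Toeplitz matrix and right-hand side of size 2):
  Gamma_p = [[1.3649, -0.3658], [-0.3658, 1.3649]]
  r_p     = [-0.3658, -0.4835]
Written out:
  1.3649 phi_1 - 0.3658 phi_2 = -0.3658
  -0.3658 phi_1 + 1.3649 phi_2 = -0.4835
Solve by Cramer's rule:
  det = gamma(0)^2 - gamma(1)^2 = (1.3649)^2 - (-0.3658)^2 = 1.86295201 - 0.13380964 = 1.72914237
  phi_hat_1 = [gamma(1) gamma(0) - gamma(1) gamma(2)] / det = [(-0.3658)(1.3649) - (-0.3658)(-0.4835)] / 1.72914237 = -0.67614472 / 1.72914237 = -0.391
  phi_hat_2 = [gamma(0) gamma(2) - gamma(1)^2] / det = [(1.3649)(-0.4835) - (-0.3658)^2] / 1.72914237 = -0.79373879 / 1.72914237 = -0.459
So phi_hat = [-0.3910, -0.4590].
Therefore phi_hat_2 = -0.4590.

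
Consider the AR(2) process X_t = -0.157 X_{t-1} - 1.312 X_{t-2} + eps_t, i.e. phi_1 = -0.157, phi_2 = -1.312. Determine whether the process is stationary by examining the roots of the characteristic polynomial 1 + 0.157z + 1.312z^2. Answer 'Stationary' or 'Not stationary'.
\text{Not stationary}

The AR(p) characteristic polynomial is P(z) = 1 + 0.157z + 1.312z^2.
Stationarity requires all roots to lie outside the unit circle, i.e. |z| > 1 for every root.
Set 1 + (0.157) z + (1.312) z^2 = 0, i.e. a z^2 + b z + c = 0 with a = 1.312, b = 0.157, c = 1.
Discriminant D = b^2 - 4ac = (0.157)^2 - 4*(1.312)*1 = 0.024649 - (5.248) = -5.223351.
D < 0, so the roots are the complex-conjugate pair z = (-b +/- i sqrt(-D)) / (2a) = -0.0598 +/- 0.871i.
For a conjugate pair |z|^2 = z * conj(z) = (product of roots) = c/a = 1/(1.312) = 0.762195, so |z| = sqrt(0.762195) = 0.873 for both roots.
Moduli of all roots: 0.8730, 0.8730.
All moduli strictly greater than 1? No.
Verdict: Not stationary.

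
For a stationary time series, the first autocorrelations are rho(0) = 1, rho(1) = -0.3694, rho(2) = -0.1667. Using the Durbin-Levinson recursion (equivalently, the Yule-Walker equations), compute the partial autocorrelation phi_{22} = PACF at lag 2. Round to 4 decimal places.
\phi_{22} = -0.3511

The PACF at lag k is phi_{kk}, the last component of the solution
to the Yule-Walker system G_k phi = r_k where
  (G_k)_{ij} = rho(|i - j|), (r_k)_i = rho(i), i,j = 1..k.
Equivalently, Durbin-Levinson gives phi_{kk} iteratively:
  phi_{11} = rho(1)
  phi_{kk} = [rho(k) - sum_{j=1..k-1} phi_{k-1,j} rho(k-j)]
            / [1 - sum_{j=1..k-1} phi_{k-1,j} rho(j)],
  phi_{k,j} = phi_{k-1,j} - phi_{kk} phi_{k-1,k-j},  j = 1..k-1.
Step k = 1:
  phi_11 = rho(1) = -0.3694.
Step k = 2:
  phi_22 = [rho(2) - phi_11 rho(1)] / [1 - phi_11 rho(1)] = [-0.1667 - (-0.3694)(-0.3694)] / [1 - (-0.3694)(-0.3694)]
         = -0.30315636 / 0.86354364 = -0.3511.
Therefore phi_{22} = -0.3511.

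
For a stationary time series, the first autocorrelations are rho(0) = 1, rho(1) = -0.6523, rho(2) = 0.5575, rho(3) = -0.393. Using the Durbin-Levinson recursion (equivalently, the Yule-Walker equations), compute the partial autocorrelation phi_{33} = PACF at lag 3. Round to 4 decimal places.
\phi_{33} = 0.0680

The PACF at lag k is phi_{kk}, the last component of the solution
to the Yule-Walker system G_k phi = r_k where
  (G_k)_{ij} = rho(|i - j|), (r_k)_i = rho(i), i,j = 1..k.
Equivalently, Durbin-Levinson gives phi_{kk} iteratively:
  phi_{11} = rho(1)
  phi_{kk} = [rho(k) - sum_{j=1..k-1} phi_{k-1,j} rho(k-j)]
            / [1 - sum_{j=1..k-1} phi_{k-1,j} rho(j)],
  phi_{k,j} = phi_{k-1,j} - phi_{kk} phi_{k-1,k-j},  j = 1..k-1.
Step k = 1:
  phi_11 = rho(1) = -0.6523.
Step k = 2:
  phi_22 = [rho(2) - phi_11 rho(1)] / [1 - phi_11 rho(1)] = [0.5575 - (-0.6523)(-0.6523)] / [1 - (-0.6523)(-0.6523)]
         = 0.13200471 / 0.57450471 = 0.229771.
  Update: phi_21 = phi_11 - phi_22 phi_11 = -0.6523 - (0.229771)(-0.6523) = -0.50242.
Step k = 3:
  phi_33 = [rho(3) - phi_21 rho(2) - phi_22 rho(1)] / [1 - phi_21 rho(1) - phi_22 rho(2)]
    numerator   = -0.393 - (-0.50242)(0.5575) - (0.229771)(-0.6523) = 0.03697908
    denominator = 1 - (-0.50242)(-0.6523) - (0.229771)(0.5575) = 0.54417381
  phi_33 = 0.03697908 / 0.54417381 = 0.068.
Therefore phi_{33} = 0.0680.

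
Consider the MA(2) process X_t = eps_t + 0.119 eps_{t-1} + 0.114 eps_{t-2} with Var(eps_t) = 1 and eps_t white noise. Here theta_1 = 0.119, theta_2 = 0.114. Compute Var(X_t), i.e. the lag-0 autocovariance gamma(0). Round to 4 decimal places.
\gamma(0) = 1.0272

For an MA(q) process X_t = eps_t + sum_i theta_i eps_{t-i} with
Var(eps_t) = sigma^2, the variance is
  gamma(0) = sigma^2 * (1 + sum_i theta_i^2).
  sum_i theta_i^2 = (0.119)^2 + (0.114)^2 = 0.014161 + 0.012996 = 0.027157.
  gamma(0) = 1 * (1 + 0.027157) = 1 * 1.027157 = 1.027157, which rounds to 1.0272.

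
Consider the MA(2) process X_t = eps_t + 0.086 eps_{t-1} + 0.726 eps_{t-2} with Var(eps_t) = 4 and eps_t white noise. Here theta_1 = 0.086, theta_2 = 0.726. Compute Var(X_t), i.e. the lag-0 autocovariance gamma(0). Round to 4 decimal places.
\gamma(0) = 6.1379

For an MA(q) process X_t = eps_t + sum_i theta_i eps_{t-i} with
Var(eps_t) = sigma^2, the variance is
  gamma(0) = sigma^2 * (1 + sum_i theta_i^2).
  sum_i theta_i^2 = (0.086)^2 + (0.726)^2 = 0.007396 + 0.527076 = 0.534472.
  gamma(0) = 4 * (1 + 0.534472) = 4 * 1.534472 = 6.137888, which rounds to 6.1379.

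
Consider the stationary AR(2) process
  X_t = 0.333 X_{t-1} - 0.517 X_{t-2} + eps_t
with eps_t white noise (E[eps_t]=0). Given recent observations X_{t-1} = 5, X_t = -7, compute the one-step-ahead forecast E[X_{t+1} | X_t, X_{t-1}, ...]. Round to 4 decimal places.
E[X_{t+1} \mid \mathcal F_t] = -4.9160

For an AR(p) model X_t = c + sum_i phi_i X_{t-i} + eps_t, the
one-step-ahead conditional mean is
  E[X_{t+1} | X_t, ...] = c + sum_i phi_i X_{t+1-i}.
Substitute known values:
  E[X_{t+1} | ...] = (0.333) * (-7) + (-0.517) * (5)
                   = -4.9160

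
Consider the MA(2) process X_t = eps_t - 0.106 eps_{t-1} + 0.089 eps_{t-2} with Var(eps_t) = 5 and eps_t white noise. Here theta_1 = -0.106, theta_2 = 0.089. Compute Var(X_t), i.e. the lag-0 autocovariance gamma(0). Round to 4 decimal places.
\gamma(0) = 5.0958

For an MA(q) process X_t = eps_t + sum_i theta_i eps_{t-i} with
Var(eps_t) = sigma^2, the variance is
  gamma(0) = sigma^2 * (1 + sum_i theta_i^2).
  sum_i theta_i^2 = (-0.106)^2 + (0.089)^2 = 0.011236 + 0.007921 = 0.019157.
  gamma(0) = 5 * (1 + 0.019157) = 5 * 1.019157 = 5.095785, which rounds to 5.0958.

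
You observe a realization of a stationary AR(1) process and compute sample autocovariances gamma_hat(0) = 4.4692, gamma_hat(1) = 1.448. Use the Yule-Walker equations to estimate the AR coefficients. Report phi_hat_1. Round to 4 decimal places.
\hat\phi_{1} = 0.3240

The Yule-Walker equations for an AR(p) process read, in matrix form,
  Gamma_p phi = r_p,   with   (Gamma_p)_{ij} = gamma(|i - j|),
                       (r_p)_i = gamma(i),   i,j = 1..p.
Substitute the sample gammas (Toeplitz matrix and right-hand side of size 1):
  Gamma_p = [[4.4692]]
  r_p     = [1.448]
With p = 1 this is the single equation gamma(0) phi_1 = gamma(1):
  phi_hat_1 = gamma(1) / gamma(0) = 1.448 / 4.4692 = 0.3240.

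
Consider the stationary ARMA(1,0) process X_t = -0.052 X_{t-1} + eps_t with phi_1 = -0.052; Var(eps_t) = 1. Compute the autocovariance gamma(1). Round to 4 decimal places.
\gamma(1) = -0.0521

Multiply the model equation by X_{t-k} and take expectations. With theta_0 = psi_0 = 1 and psi_j the MA(infinity) weights, this gives
  gamma(k) - sum_i phi_i gamma(k-i) = c_k,
  c_k = sigma^2 * sum_{j=k..q} theta_j psi_{j-k}   (c_k = 0 for k > q),
using gamma(-m) = gamma(m).
Pure AR (q = 0): c_0 = sigma^2 = 1, c_k = 0 for k >= 1.
Equations for k = 0 and k = 1 (AR order 1):
  gamma(0) = phi_1 gamma(1) + c_0
  gamma(1) = phi_1 gamma(0) + c_1
Substituting the second into the first: gamma(0) (1 - phi_1^2) = c_0 + phi_1 c_1, so
  gamma(0) = c_0 / (1 - phi_1^2) = 1 / (1 - (-0.052)^2) = 1 / 0.997296 = 1.002711.
  gamma(1) = phi_1 gamma(0) = (-0.052)(1.002711) = -0.052141.
Therefore gamma(1) = -0.0521 (to 4 decimal places).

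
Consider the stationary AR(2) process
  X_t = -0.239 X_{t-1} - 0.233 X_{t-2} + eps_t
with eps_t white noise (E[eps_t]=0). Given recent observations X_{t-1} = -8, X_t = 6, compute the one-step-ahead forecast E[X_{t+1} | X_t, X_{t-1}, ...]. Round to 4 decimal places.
E[X_{t+1} \mid \mathcal F_t] = 0.4300

For an AR(p) model X_t = c + sum_i phi_i X_{t-i} + eps_t, the
one-step-ahead conditional mean is
  E[X_{t+1} | X_t, ...] = c + sum_i phi_i X_{t+1-i}.
Substitute known values:
  E[X_{t+1} | ...] = (-0.239) * (6) + (-0.233) * (-8)
                   = 0.4300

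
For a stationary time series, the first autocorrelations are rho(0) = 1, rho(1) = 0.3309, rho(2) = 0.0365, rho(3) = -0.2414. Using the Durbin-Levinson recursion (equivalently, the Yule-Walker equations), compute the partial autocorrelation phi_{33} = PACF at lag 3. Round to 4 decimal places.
\phi_{33} = -0.2570

The PACF at lag k is phi_{kk}, the last component of the solution
to the Yule-Walker system G_k phi = r_k where
  (G_k)_{ij} = rho(|i - j|), (r_k)_i = rho(i), i,j = 1..k.
Equivalently, Durbin-Levinson gives phi_{kk} iteratively:
  phi_{11} = rho(1)
  phi_{kk} = [rho(k) - sum_{j=1..k-1} phi_{k-1,j} rho(k-j)]
            / [1 - sum_{j=1..k-1} phi_{k-1,j} rho(j)],
  phi_{k,j} = phi_{k-1,j} - phi_{kk} phi_{k-1,k-j},  j = 1..k-1.
Step k = 1:
  phi_11 = rho(1) = 0.3309.
Step k = 2:
  phi_22 = [rho(2) - phi_11 rho(1)] / [1 - phi_11 rho(1)] = [0.0365 - (0.3309)(0.3309)] / [1 - (0.3309)(0.3309)]
         = -0.07299481 / 0.89050519 = -0.08197.
  Update: phi_21 = phi_11 - phi_22 phi_11 = 0.3309 - (-0.08197)(0.3309) = 0.358024.
Step k = 3:
  phi_33 = [rho(3) - phi_21 rho(2) - phi_22 rho(1)] / [1 - phi_21 rho(1) - phi_22 rho(2)]
    numerator   = -0.2414 - (0.358024)(0.0365) - (-0.08197)(0.3309) = -0.22734396
    denominator = 1 - (0.358024)(0.3309) - (-0.08197)(0.0365) = 0.8845218
  phi_33 = -0.22734396 / 0.8845218 = -0.257.
Therefore phi_{33} = -0.2570.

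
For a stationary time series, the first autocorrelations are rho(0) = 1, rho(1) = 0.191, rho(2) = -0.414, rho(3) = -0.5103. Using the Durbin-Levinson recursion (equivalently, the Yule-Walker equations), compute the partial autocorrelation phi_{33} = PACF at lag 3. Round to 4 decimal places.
\phi_{33} = -0.4050

The PACF at lag k is phi_{kk}, the last component of the solution
to the Yule-Walker system G_k phi = r_k where
  (G_k)_{ij} = rho(|i - j|), (r_k)_i = rho(i), i,j = 1..k.
Equivalently, Durbin-Levinson gives phi_{kk} iteratively:
  phi_{11} = rho(1)
  phi_{kk} = [rho(k) - sum_{j=1..k-1} phi_{k-1,j} rho(k-j)]
            / [1 - sum_{j=1..k-1} phi_{k-1,j} rho(j)],
  phi_{k,j} = phi_{k-1,j} - phi_{kk} phi_{k-1,k-j},  j = 1..k-1.
Step k = 1:
  phi_11 = rho(1) = 0.191.
Step k = 2:
  phi_22 = [rho(2) - phi_11 rho(1)] / [1 - phi_11 rho(1)] = [-0.414 - (0.191)(0.191)] / [1 - (0.191)(0.191)]
         = -0.450481 / 0.963519 = -0.467537.
  Update: phi_21 = phi_11 - phi_22 phi_11 = 0.191 - (-0.467537)(0.191) = 0.2803.
Step k = 3:
  phi_33 = [rho(3) - phi_21 rho(2) - phi_22 rho(1)] / [1 - phi_21 rho(1) - phi_22 rho(2)]
    numerator   = -0.5103 - (0.2803)(-0.414) - (-0.467537)(0.191) = -0.30495635
    denominator = 1 - (0.2803)(0.191) - (-0.467537)(-0.414) = 0.75290236
  phi_33 = -0.30495635 / 0.75290236 = -0.405.
Therefore phi_{33} = -0.4050.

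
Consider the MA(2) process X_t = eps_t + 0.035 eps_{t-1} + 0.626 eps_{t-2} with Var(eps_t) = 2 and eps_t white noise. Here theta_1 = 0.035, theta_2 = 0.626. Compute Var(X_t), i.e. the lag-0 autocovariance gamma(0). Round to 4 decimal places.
\gamma(0) = 2.7862

For an MA(q) process X_t = eps_t + sum_i theta_i eps_{t-i} with
Var(eps_t) = sigma^2, the variance is
  gamma(0) = sigma^2 * (1 + sum_i theta_i^2).
  sum_i theta_i^2 = (0.035)^2 + (0.626)^2 = 0.001225 + 0.391876 = 0.393101.
  gamma(0) = 2 * (1 + 0.393101) = 2 * 1.393101 = 2.786202, which rounds to 2.7862.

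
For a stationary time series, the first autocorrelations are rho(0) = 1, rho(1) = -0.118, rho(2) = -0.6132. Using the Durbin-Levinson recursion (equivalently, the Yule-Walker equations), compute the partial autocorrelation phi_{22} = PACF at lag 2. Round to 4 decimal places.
\phi_{22} = -0.6360

The PACF at lag k is phi_{kk}, the last component of the solution
to the Yule-Walker system G_k phi = r_k where
  (G_k)_{ij} = rho(|i - j|), (r_k)_i = rho(i), i,j = 1..k.
Equivalently, Durbin-Levinson gives phi_{kk} iteratively:
  phi_{11} = rho(1)
  phi_{kk} = [rho(k) - sum_{j=1..k-1} phi_{k-1,j} rho(k-j)]
            / [1 - sum_{j=1..k-1} phi_{k-1,j} rho(j)],
  phi_{k,j} = phi_{k-1,j} - phi_{kk} phi_{k-1,k-j},  j = 1..k-1.
Step k = 1:
  phi_11 = rho(1) = -0.118.
Step k = 2:
  phi_22 = [rho(2) - phi_11 rho(1)] / [1 - phi_11 rho(1)] = [-0.6132 - (-0.118)(-0.118)] / [1 - (-0.118)(-0.118)]
         = -0.627124 / 0.986076 = -0.636.
Therefore phi_{22} = -0.6360.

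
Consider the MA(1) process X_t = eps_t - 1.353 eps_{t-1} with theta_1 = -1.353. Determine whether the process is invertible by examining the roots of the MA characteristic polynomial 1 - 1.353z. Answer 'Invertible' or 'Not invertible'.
\text{Not invertible}

The MA(q) characteristic polynomial is P(z) = 1 - 1.353z.
Invertibility requires all roots to lie outside the unit circle, i.e. |z| > 1 for every root.
This is linear in z: 1 + (-1.353) z = 0  =>  z = -1/(-1.353) = 0.739098,  |z| = 0.739098.
Moduli of all roots: 0.7391.
All moduli strictly greater than 1? No.
Verdict: Not invertible.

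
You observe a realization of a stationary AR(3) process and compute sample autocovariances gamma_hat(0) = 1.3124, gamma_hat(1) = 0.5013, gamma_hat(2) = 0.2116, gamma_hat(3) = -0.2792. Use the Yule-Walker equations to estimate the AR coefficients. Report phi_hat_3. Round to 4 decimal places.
\hat\phi_{3} = -0.3280

The Yule-Walker equations for an AR(p) process read, in matrix form,
  Gamma_p phi = r_p,   with   (Gamma_p)_{ij} = gamma(|i - j|),
                       (r_p)_i = gamma(i),   i,j = 1..p.
Substitute the sample gammas (Toeplitz matrix and right-hand side of size 3):
  Gamma_p = [[1.3124, 0.5013, 0.2116], [0.5013, 1.3124, 0.5013], [0.2116, 0.5013, 1.3124]]
  r_p     = [0.5013, 0.2116, -0.2792]
Written out (R1..R3):
  (R1) 1.3124 phi_1 + 0.5013 phi_2 + 0.2116 phi_3 = 0.5013
  (R2) 0.5013 phi_1 + 1.3124 phi_2 + 0.5013 phi_3 = 0.2116
  (R3) 0.2116 phi_1 + 0.5013 phi_2 + 1.3124 phi_3 = -0.2792
Gaussian elimination:
  R2 <- R2 - (0.5013/1.3124) R1 = R2 - (0.381972) R1:  1.120917 phi_2 + 0.420475 phi_3 = 0.020117
  R3 <- R3 - (0.2116/1.3124) R1 = R3 - (0.161231) R1:  0.420475 phi_2 + 1.278283 phi_3 = -0.360025
  R3 <- R3 - (0.420475/1.120917) R2 = R3 - (0.375117) R2:  1.120556 phi_3 = -0.367572
Back-substitution:
  phi_hat_3 = -0.367572 / 1.120556 = -0.328026
  phi_hat_2 = (0.020117 - (0.420475)(-0.328026)) / 1.120917 = 0.140995
  phi_hat_1 = (0.5013 - (0.5013)(0.140995) - (0.2116)(-0.328026)) / 1.3124 = 0.381004
So phi_hat = [0.3810, 0.1410, -0.3280].
Therefore phi_hat_3 = -0.3280.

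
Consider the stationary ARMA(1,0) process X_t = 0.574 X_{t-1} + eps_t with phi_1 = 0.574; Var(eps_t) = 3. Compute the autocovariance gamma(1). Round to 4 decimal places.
\gamma(1) = 2.5681

Multiply the model equation by X_{t-k} and take expectations. With theta_0 = psi_0 = 1 and psi_j the MA(infinity) weights, this gives
  gamma(k) - sum_i phi_i gamma(k-i) = c_k,
  c_k = sigma^2 * sum_{j=k..q} theta_j psi_{j-k}   (c_k = 0 for k > q),
using gamma(-m) = gamma(m).
Pure AR (q = 0): c_0 = sigma^2 = 3, c_k = 0 for k >= 1.
Equations for k = 0 and k = 1 (AR order 1):
  gamma(0) = phi_1 gamma(1) + c_0
  gamma(1) = phi_1 gamma(0) + c_1
Substituting the second into the first: gamma(0) (1 - phi_1^2) = c_0 + phi_1 c_1, so
  gamma(0) = c_0 / (1 - phi_1^2) = 3 / (1 - (0.574)^2) = 3 / 0.670524 = 4.474113.
  gamma(1) = phi_1 gamma(0) = (0.574)(4.474113) = 2.568141.
Therefore gamma(1) = 2.5681 (to 4 decimal places).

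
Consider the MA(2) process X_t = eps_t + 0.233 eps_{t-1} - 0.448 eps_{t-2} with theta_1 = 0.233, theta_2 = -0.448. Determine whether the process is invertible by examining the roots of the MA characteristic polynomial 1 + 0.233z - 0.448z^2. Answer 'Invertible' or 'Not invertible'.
\text{Invertible}

The MA(q) characteristic polynomial is P(z) = 1 + 0.233z - 0.448z^2.
Invertibility requires all roots to lie outside the unit circle, i.e. |z| > 1 for every root.
Set 1 + (0.233) z + (-0.448) z^2 = 0, i.e. a z^2 + b z + c = 0 with a = -0.448, b = 0.233, c = 1.
Discriminant D = b^2 - 4ac = (0.233)^2 - 4*(-0.448)*1 = 0.054289 - (-1.792) = 1.846289.
D >= 0, so the roots are real: z = (-b +/- sqrt(D)) / (2a) = (-0.233 +/- 1.358782) / (-0.896).
  z_1 = (-0.233 + 1.358782) / (-0.896) = -1.2565,   |z_1| = 1.2565.
  z_2 = (-0.233 - 1.358782) / (-0.896) = 1.7765,   |z_2| = 1.7765.
Moduli of all roots: 1.2565, 1.7765.
All moduli strictly greater than 1? Yes.
Verdict: Invertible.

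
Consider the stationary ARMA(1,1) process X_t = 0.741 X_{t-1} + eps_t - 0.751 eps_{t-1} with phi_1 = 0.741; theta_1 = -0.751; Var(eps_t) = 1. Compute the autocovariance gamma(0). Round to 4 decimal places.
\gamma(0) = 1.0002

Multiply the model equation by X_{t-k} and take expectations. With theta_0 = psi_0 = 1 and psi_j the MA(infinity) weights, this gives
  gamma(k) - sum_i phi_i gamma(k-i) = c_k,
  c_k = sigma^2 * sum_{j=k..q} theta_j psi_{j-k}   (c_k = 0 for k > q),
using gamma(-m) = gamma(m).
psi-weights needed (psi_j = theta_j + sum_i phi_i psi_{j-i}):
  psi_1 = theta_1 + phi_1 = -0.751 + (0.741) = -0.01
Right-hand sides:
  c_0 = sigma^2 (1 + theta_1 psi_1) = 1 * (1 + (-0.751)(-0.01)) = 1 * 1.00751 = 1.00751
  c_1 = sigma^2 theta_1 = 1 * (-0.751) = -0.751
  c_2 = 0
Equations for k = 0 and k = 1 (AR order 1):
  gamma(0) = phi_1 gamma(1) + c_0
  gamma(1) = phi_1 gamma(0) + c_1
Substituting the second into the first: gamma(0) (1 - phi_1^2) = c_0 + phi_1 c_1, so
  gamma(0) = (c_0 + phi_1 c_1) / (1 - phi_1^2) = (1.00751 + (0.741)(-0.751)) / (1 - (0.741)^2) = 0.451019 / 0.450919 = 1.000222.
Therefore gamma(0) = 1.0002 (to 4 decimal places).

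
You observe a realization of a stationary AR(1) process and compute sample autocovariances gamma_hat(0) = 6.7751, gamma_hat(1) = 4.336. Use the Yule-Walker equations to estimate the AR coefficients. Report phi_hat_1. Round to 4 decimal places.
\hat\phi_{1} = 0.6400

The Yule-Walker equations for an AR(p) process read, in matrix form,
  Gamma_p phi = r_p,   with   (Gamma_p)_{ij} = gamma(|i - j|),
                       (r_p)_i = gamma(i),   i,j = 1..p.
Substitute the sample gammas (Toeplitz matrix and right-hand side of size 1):
  Gamma_p = [[6.7751]]
  r_p     = [4.336]
With p = 1 this is the single equation gamma(0) phi_1 = gamma(1):
  phi_hat_1 = gamma(1) / gamma(0) = 4.336 / 6.7751 = 0.6400.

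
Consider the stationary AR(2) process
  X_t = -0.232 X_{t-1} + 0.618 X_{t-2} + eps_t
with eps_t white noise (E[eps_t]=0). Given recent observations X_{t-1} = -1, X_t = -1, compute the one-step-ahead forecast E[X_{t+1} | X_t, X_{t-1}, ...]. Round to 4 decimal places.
E[X_{t+1} \mid \mathcal F_t] = -0.3860

For an AR(p) model X_t = c + sum_i phi_i X_{t-i} + eps_t, the
one-step-ahead conditional mean is
  E[X_{t+1} | X_t, ...] = c + sum_i phi_i X_{t+1-i}.
Substitute known values:
  E[X_{t+1} | ...] = (-0.232) * (-1) + (0.618) * (-1)
                   = -0.3860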